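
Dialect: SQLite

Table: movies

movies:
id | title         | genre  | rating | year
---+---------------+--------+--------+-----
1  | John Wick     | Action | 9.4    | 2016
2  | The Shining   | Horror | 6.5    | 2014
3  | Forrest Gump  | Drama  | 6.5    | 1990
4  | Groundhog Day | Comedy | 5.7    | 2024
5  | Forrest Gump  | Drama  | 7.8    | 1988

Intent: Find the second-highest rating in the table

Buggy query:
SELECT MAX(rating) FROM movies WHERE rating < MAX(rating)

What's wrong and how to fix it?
Bug: The inner MAX is an aggregate inside WHERE, which is not allowed

Fix: Compute the overall MAX in a subquery, then take MAX of rows below it

Corrected query:
SELECT MAX(rating) FROM movies WHERE rating < (SELECT MAX(rating) FROM movies)

Result:
MAX(rating)
-----------
7.8        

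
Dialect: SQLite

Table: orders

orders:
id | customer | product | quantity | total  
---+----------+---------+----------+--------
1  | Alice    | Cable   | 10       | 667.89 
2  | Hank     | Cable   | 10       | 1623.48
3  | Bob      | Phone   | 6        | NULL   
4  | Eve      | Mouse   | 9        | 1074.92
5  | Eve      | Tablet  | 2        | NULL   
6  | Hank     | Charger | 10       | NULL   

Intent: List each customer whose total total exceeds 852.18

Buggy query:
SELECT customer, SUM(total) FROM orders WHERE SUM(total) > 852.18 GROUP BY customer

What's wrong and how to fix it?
Bug: Aggregate functions cannot appear in a WHERE clause

Fix: Move the aggregate condition to a HAVING clause

Corrected query:
SELECT customer, SUM(total) FROM orders GROUP BY customer HAVING SUM(total) > 852.18

Result:
customer | SUM(total)
---------+-----------
Eve      | 1074.92   
Hank     | 1623.48   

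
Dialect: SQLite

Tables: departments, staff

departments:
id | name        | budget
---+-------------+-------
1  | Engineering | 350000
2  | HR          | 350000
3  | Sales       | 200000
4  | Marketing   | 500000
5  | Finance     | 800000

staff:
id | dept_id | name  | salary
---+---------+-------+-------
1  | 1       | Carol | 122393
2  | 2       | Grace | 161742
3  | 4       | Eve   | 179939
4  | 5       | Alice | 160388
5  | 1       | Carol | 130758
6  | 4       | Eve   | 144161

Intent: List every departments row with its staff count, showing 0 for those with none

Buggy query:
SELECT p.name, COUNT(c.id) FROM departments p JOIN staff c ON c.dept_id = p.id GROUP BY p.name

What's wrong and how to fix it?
Bug: INNER JOIN drops departments rows that have no matching staff rows

Fix: Switch to LEFT JOIN to retain unmatched parent rows

Corrected query:
SELECT p.name, COUNT(c.id) FROM departments p LEFT JOIN staff c ON c.dept_id = p.id GROUP BY p.name

Result:
name        | COUNT(c.id)
------------+------------
Engineering | 2          
Finance     | 1          
HR          | 1          
Marketing   | 2          
Sales       | 0          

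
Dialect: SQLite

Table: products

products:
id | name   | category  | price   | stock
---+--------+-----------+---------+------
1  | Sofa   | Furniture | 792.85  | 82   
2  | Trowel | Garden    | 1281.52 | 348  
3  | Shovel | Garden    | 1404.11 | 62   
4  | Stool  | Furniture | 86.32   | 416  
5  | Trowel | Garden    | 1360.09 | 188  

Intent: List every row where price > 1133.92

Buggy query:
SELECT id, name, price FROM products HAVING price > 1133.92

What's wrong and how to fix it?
Bug: This is a non-aggregate query (no GROUP BY, no aggregates), so in SQLite the HAVING clause is invalid here; a row-level condition belongs in WHERE

Fix: Replace HAVING with WHERE since the condition applies to individual rows

Corrected query:
SELECT id, name, price FROM products WHERE price > 1133.92

Result:
id | name   | price  
---+--------+--------
2  | Trowel | 1281.52
3  | Shovel | 1404.11
5  | Trowel | 1360.09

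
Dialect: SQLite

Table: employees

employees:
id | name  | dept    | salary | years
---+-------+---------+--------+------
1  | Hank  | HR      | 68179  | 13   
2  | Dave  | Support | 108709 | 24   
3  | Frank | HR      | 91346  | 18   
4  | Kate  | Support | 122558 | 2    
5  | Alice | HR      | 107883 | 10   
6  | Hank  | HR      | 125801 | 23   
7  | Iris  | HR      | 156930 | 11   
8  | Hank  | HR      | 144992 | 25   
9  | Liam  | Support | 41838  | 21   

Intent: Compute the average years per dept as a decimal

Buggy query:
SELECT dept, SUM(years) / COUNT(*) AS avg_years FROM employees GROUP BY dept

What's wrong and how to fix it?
Bug: Both operands are integers, so '/' performs integer division and truncates

Fix: Cast one side to REAL so the division keeps the fractional part

Corrected query:
SELECT dept, SUM(years) * 1.0 / COUNT(*) AS avg_years FROM employees GROUP BY dept

Result:
dept    | avg_years
--------+----------
HR      | 16.666667
Support | 15.666667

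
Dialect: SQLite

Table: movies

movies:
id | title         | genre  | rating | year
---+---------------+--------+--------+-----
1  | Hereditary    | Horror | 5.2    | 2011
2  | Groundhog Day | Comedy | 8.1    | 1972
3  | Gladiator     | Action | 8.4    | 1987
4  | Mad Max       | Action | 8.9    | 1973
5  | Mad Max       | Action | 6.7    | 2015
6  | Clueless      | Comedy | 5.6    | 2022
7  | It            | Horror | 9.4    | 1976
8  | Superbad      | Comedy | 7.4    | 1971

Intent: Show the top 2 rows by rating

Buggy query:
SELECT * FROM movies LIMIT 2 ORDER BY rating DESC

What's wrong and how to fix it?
Bug: LIMIT must come after ORDER BY

Fix: Sort with ORDER BY, then apply LIMIT

Corrected query:
SELECT * FROM movies ORDER BY rating DESC LIMIT 2

Result:
id | title   | genre  | rating | year
---+---------+--------+--------+-----
7  | It      | Horror | 9.4    | 1976
4  | Mad Max | Action | 8.9    | 1973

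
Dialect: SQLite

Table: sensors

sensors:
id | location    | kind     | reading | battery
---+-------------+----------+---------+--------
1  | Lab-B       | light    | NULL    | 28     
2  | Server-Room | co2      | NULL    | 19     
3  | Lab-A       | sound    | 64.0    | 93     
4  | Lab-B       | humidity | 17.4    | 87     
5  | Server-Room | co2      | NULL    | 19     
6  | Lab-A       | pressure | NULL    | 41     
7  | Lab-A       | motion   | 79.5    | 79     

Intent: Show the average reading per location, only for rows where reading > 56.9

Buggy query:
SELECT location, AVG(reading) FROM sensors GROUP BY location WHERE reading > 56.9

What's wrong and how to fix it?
Bug: Row-level WHERE must come before GROUP BY in the clause order

Fix: Move the WHERE clause before GROUP BY

Corrected query:
SELECT location, AVG(reading) FROM sensors WHERE reading > 56.9 GROUP BY location

Result:
location | AVG(reading)
---------+-------------
Lab-A    | 71.75       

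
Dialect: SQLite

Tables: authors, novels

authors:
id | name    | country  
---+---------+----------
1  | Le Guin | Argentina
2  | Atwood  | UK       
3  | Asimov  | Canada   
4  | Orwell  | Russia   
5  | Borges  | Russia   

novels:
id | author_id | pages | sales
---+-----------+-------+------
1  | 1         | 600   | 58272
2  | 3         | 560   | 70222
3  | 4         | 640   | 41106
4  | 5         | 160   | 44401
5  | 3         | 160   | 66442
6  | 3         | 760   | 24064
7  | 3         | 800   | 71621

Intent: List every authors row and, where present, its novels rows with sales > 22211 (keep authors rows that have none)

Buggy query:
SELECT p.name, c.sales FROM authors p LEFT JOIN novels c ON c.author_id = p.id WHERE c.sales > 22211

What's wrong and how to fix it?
Bug: Filtering c.sales in WHERE discards the NULL rows produced by LEFT JOIN, turning it into an inner join

Fix: Move the right-table condition into the ON clause so unmatched parents are kept

Corrected query:
SELECT p.name, c.sales FROM authors p LEFT JOIN novels c ON c.author_id = p.id AND c.sales > 22211

Result:
name    | sales
--------+------
Le Guin | 58272
Atwood  | NULL 
Asimov  | 24064
Asimov  | 66442
Asimov  | 70222
Asimov  | 71621
Orwell  | 41106
Borges  | 44401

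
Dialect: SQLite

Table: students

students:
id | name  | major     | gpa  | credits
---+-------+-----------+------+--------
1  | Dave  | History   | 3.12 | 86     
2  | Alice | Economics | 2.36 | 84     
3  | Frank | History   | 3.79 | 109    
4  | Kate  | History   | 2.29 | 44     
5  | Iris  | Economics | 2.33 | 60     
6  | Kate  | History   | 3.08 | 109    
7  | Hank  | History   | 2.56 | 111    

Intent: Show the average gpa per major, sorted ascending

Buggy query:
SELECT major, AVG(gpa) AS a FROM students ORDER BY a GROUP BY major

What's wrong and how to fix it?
Bug: GROUP BY must precede ORDER BY

Fix: Reorder: SELECT … FROM … GROUP BY … ORDER BY …

Corrected query:
SELECT major, AVG(gpa) AS a FROM students GROUP BY major ORDER BY a

Result:
major     | a    
----------+------
Economics | 2.345
History   | 2.968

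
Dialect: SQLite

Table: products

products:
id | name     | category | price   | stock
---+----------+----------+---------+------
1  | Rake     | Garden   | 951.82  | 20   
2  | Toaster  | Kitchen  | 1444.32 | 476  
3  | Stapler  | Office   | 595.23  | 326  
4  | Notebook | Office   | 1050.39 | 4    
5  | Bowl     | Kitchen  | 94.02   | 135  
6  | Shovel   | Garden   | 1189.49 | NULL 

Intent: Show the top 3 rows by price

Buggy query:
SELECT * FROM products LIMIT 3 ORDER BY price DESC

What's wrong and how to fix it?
Bug: ORDER BY cannot follow LIMIT; LIMIT is the final clause

Fix: Swap the clauses: ORDER BY first, then LIMIT

Corrected query:
SELECT * FROM products ORDER BY price DESC LIMIT 3

Result:
id | name     | category | price   | stock
---+----------+----------+---------+------
2  | Toaster  | Kitchen  | 1444.32 | 476  
6  | Shovel   | Garden   | 1189.49 | NULL 
4  | Notebook | Office   | 1050.39 | 4    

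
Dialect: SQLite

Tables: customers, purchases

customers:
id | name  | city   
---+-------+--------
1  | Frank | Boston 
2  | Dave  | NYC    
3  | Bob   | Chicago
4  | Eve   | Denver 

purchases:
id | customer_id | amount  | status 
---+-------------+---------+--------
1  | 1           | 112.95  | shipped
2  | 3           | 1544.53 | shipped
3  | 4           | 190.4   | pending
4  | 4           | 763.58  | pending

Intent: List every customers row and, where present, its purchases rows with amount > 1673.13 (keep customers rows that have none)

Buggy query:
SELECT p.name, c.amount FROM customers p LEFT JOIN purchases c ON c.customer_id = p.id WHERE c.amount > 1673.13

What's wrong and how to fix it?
Bug: Filtering c.amount in WHERE discards the NULL rows produced by LEFT JOIN, turning it into an inner join

Fix: Put 'c.amount > 1673.13' in the JOIN's ON clause instead of WHERE

Corrected query:
SELECT p.name, c.amount FROM customers p LEFT JOIN purchases c ON c.customer_id = p.id AND c.amount > 1673.13

Result:
name  | amount
------+-------
Frank | NULL  
Dave  | NULL  
Bob   | NULL  
Eve   | NULL  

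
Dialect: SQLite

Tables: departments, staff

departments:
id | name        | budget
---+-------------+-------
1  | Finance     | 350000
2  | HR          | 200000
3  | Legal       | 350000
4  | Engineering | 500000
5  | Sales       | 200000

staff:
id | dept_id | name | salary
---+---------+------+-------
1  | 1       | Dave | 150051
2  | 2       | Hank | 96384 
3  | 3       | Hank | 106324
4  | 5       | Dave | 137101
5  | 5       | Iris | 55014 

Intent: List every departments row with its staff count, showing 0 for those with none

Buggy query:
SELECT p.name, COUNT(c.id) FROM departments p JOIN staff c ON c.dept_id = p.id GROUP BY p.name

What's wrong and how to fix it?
Bug: An inner join excludes parents with zero children

Fix: Switch to LEFT JOIN to retain unmatched parent rows

Corrected query:
SELECT p.name, COUNT(c.id) FROM departments p LEFT JOIN staff c ON c.dept_id = p.id GROUP BY p.name

Result:
name        | COUNT(c.id)
------------+------------
Engineering | 0          
Finance     | 1          
HR          | 1          
Legal       | 1          
Sales       | 2          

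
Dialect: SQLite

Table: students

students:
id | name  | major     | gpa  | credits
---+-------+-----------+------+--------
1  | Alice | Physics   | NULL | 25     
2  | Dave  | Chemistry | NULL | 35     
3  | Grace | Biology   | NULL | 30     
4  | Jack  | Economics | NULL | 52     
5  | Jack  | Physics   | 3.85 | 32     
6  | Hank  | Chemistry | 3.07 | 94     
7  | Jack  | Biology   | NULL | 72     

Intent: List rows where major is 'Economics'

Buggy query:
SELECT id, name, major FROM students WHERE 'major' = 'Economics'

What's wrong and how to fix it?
Bug: Single quotes denote string literals in SQL; the column name is being compared as a constant string

Fix: Reference the column as major without single quotes

Corrected query:
SELECT id, name, major FROM students WHERE major = 'Economics'

Result:
id | name | major    
---+------+----------
4  | Jack | Economics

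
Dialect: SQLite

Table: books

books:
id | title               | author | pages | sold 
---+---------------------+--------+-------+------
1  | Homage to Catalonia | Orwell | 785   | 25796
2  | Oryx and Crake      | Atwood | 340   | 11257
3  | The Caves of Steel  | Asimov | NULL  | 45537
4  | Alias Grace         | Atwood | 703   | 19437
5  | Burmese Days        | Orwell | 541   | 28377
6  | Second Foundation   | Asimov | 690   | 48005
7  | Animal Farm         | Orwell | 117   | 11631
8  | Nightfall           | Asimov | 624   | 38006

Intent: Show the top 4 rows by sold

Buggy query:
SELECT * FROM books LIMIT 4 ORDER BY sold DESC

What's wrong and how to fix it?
Bug: ORDER BY cannot follow LIMIT; LIMIT is the final clause

Fix: Sort with ORDER BY, then apply LIMIT

Corrected query:
SELECT * FROM books ORDER BY sold DESC LIMIT 4

Result:
id | title              | author | pages | sold 
---+--------------------+--------+-------+------
6  | Second Foundation  | Asimov | 690   | 48005
3  | The Caves of Steel | Asimov | NULL  | 45537
8  | Nightfall          | Asimov | 624   | 38006
5  | Burmese Days       | Orwell | 541   | 28377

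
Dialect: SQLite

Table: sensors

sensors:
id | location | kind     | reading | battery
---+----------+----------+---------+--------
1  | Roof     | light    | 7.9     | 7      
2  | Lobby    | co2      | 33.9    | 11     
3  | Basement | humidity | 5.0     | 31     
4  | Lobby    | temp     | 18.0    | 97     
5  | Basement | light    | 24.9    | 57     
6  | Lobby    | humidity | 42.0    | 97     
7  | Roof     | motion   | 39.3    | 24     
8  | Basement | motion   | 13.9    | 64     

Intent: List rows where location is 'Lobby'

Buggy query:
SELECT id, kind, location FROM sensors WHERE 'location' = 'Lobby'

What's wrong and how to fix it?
Bug: 'location' in single quotes is a string literal, not the column; the comparison is literal-vs-literal and never true

Fix: Remove the quotes around the column name (or use double quotes for an identifier)

Corrected query:
SELECT id, kind, location FROM sensors WHERE location = 'Lobby'

Result:
id | kind     | location
---+----------+---------
2  | co2      | Lobby   
4  | temp     | Lobby   
6  | humidity | Lobby   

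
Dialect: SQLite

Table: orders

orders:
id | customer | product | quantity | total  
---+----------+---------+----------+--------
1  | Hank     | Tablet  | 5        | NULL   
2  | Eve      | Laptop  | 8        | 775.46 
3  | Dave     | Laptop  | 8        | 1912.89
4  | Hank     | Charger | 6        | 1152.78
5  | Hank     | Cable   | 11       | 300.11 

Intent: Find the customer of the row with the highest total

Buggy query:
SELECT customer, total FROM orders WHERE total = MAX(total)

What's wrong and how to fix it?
Bug: MAX(total) is an aggregate and cannot be used directly in WHERE

Fix: Use a subquery: WHERE total = (SELECT MAX(total) FROM orders)

Corrected query:
SELECT customer, total FROM orders WHERE total = (SELECT MAX(total) FROM orders)

Result:
customer | total  
---------+--------
Dave     | 1912.89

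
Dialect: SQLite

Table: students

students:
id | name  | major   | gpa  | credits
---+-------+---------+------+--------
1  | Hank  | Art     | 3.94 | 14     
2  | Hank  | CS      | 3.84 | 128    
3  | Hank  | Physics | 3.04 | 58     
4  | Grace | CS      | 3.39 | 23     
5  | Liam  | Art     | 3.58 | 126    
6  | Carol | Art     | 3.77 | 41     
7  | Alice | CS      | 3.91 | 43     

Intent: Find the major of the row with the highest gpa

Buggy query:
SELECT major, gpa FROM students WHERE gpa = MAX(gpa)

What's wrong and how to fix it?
Bug: WHERE is evaluated per row; an aggregate over the whole table isn't defined there

Fix: Use a subquery: WHERE gpa = (SELECT MAX(gpa) FROM students)

Corrected query:
SELECT major, gpa FROM students WHERE gpa = (SELECT MAX(gpa) FROM students)

Result:
major | gpa 
------+-----
Art   | 3.94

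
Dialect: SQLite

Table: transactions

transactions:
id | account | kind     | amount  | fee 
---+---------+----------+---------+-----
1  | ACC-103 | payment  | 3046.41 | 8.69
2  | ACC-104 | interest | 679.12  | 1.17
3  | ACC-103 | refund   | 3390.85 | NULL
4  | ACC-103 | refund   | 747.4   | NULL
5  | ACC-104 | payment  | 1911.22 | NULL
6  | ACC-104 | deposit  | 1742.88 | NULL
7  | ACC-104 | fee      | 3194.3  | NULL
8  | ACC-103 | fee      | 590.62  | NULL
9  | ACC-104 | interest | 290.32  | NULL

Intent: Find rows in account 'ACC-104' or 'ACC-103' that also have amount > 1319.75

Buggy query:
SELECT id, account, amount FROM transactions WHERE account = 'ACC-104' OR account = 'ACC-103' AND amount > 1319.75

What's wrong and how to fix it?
Bug: AND binds tighter than OR, so this parses as account = 'ACC-104' OR (account = 'ACC-103' AND amount > 1319.75)

Fix: Add parentheses around the OR so the AND applies to both alternatives

Corrected query:
SELECT id, account, amount FROM transactions WHERE (account = 'ACC-104' OR account = 'ACC-103') AND amount > 1319.75

Result:
id | account | amount 
---+---------+--------
1  | ACC-103 | 3046.41
3  | ACC-103 | 3390.85
5  | ACC-104 | 1911.22
6  | ACC-104 | 1742.88
7  | ACC-104 | 3194.3 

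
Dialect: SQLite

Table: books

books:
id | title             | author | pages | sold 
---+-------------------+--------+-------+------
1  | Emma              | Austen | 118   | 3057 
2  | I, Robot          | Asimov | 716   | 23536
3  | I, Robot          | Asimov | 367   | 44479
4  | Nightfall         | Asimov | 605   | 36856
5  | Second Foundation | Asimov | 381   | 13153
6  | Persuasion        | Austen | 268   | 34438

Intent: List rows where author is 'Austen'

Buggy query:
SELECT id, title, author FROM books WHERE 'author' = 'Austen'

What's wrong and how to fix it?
Bug: 'author' in single quotes is a string literal, not the column; the comparison is literal-vs-literal and never true

Fix: Reference the column as author without single quotes

Corrected query:
SELECT id, title, author FROM books WHERE author = 'Austen'

Result:
id | title      | author
---+------------+-------
1  | Emma       | Austen
6  | Persuasion | Austen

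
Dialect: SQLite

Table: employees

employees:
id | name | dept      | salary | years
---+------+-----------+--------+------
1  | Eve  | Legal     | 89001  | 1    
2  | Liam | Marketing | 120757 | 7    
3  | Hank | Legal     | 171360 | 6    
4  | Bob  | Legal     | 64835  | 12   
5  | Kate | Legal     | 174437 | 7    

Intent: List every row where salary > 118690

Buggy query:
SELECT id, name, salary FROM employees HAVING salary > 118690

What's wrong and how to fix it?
Bug: This is a non-aggregate query (no GROUP BY, no aggregates), so in SQLite the HAVING clause is invalid here; a row-level condition belongs in WHERE

Fix: Replace HAVING with WHERE since the condition applies to individual rows

Corrected query:
SELECT id, name, salary FROM employees WHERE salary > 118690

Result:
id | name | salary
---+------+-------
2  | Liam | 120757
3  | Hank | 171360
5  | Kate | 174437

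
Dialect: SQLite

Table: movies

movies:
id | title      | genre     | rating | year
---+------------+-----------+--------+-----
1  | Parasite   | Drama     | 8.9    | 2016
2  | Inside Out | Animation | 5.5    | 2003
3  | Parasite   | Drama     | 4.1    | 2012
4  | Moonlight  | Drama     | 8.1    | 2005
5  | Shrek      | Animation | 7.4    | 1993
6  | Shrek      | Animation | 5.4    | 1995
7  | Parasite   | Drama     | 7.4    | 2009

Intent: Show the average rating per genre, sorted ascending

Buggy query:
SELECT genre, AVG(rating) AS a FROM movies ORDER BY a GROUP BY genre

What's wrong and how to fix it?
Bug: GROUP BY must precede ORDER BY

Fix: Reorder: SELECT … FROM … GROUP BY … ORDER BY …

Corrected query:
SELECT genre, AVG(rating) AS a FROM movies GROUP BY genre ORDER BY a

Result:
genre     | a    
----------+------
Animation | 6.1  
Drama     | 7.125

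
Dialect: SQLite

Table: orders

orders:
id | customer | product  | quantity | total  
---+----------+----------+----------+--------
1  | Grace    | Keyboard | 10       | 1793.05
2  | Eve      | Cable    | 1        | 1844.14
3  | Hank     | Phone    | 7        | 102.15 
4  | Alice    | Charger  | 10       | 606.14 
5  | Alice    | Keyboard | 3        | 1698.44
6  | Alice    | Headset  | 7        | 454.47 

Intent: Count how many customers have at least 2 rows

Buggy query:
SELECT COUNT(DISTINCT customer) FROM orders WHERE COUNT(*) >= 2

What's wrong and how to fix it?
Bug: WHERE filters individual rows, not groups, so a group-level COUNT is invalid there

Fix: Group first with HAVING COUNT(*) >= 2, then COUNT the resulting groups

Corrected query:
SELECT COUNT(*) FROM (SELECT customer FROM orders GROUP BY customer HAVING COUNT(*) >= 2)

Result:
COUNT(*)
--------
1       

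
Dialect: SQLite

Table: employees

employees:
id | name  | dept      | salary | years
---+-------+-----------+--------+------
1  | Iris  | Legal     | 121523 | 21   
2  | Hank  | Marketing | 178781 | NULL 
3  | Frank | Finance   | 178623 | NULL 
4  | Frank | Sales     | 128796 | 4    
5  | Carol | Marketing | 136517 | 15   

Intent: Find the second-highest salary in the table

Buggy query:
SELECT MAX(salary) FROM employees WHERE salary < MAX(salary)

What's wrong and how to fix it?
Bug: MAX(salary) on the right of the comparison is an aggregate-in-WHERE error

Fix: Put the inner MAX in a scalar subquery

Corrected query:
SELECT MAX(salary) FROM employees WHERE salary < (SELECT MAX(salary) FROM employees)

Result:
MAX(salary)
-----------
178623     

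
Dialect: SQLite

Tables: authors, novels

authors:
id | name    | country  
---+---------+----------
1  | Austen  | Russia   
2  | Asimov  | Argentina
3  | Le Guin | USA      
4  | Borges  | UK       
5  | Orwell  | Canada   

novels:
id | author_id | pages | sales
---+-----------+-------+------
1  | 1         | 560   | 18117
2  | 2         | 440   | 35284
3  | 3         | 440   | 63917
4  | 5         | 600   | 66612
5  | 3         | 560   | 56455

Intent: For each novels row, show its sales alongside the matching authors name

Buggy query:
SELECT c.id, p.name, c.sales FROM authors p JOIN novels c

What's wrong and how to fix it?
Bug: Missing join condition: each novels row is matched to all authors rows instead of just its own

Fix: Add ON c.author_id = p.id to the JOIN

Corrected query:
SELECT c.id, p.name, c.sales FROM authors p JOIN novels c ON c.author_id = p.id

Result:
id | name    | sales
---+---------+------
1  | Austen  | 18117
2  | Asimov  | 35284
3  | Le Guin | 63917
4  | Orwell  | 66612
5  | Le Guin | 56455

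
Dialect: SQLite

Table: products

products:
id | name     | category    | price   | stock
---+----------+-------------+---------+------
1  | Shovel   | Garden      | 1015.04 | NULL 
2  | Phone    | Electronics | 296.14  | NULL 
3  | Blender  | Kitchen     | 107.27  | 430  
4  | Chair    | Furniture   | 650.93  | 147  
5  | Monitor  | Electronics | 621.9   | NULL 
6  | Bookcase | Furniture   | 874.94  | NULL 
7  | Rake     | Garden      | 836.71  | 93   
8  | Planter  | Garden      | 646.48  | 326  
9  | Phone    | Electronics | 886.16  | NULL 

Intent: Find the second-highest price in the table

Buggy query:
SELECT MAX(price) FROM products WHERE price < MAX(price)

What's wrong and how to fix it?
Bug: The inner MAX is an aggregate inside WHERE, which is not allowed

Fix: Compute the overall MAX in a subquery, then take MAX of rows below it

Corrected query:
SELECT MAX(price) FROM products WHERE price < (SELECT MAX(price) FROM products)

Result:
MAX(price)
----------
886.16    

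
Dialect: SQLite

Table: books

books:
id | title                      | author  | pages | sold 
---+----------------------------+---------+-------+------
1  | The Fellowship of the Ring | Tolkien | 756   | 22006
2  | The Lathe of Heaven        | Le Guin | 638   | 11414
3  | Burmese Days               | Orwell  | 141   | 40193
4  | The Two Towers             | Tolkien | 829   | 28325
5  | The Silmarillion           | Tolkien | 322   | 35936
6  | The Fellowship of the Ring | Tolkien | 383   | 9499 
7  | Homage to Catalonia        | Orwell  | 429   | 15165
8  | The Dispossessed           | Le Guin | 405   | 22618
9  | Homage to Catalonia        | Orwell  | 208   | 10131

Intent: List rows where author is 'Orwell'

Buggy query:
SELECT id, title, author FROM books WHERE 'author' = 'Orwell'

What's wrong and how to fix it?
Bug: 'author' in single quotes is a string literal, not the column; the comparison is literal-vs-literal and never true

Fix: Remove the quotes around the column name (or use double quotes for an identifier)

Corrected query:
SELECT id, title, author FROM books WHERE author = 'Orwell'

Result:
id | title               | author
---+---------------------+-------
3  | Burmese Days        | Orwell
7  | Homage to Catalonia | Orwell
9  | Homage to Catalonia | Orwell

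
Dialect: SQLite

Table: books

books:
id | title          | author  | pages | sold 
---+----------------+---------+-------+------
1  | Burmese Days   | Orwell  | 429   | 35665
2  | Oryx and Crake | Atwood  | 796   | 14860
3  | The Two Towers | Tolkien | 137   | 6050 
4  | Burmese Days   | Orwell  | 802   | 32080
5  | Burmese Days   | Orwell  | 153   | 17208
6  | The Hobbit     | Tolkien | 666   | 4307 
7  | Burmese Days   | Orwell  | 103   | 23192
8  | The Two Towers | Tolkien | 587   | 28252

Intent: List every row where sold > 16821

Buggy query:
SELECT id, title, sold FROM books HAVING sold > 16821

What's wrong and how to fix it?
Bug: HAVING filters the output of aggregation, but this query has no GROUP BY and no aggregate functions, so SQLite rejects it (HAVING clause on a non-aggregate query); the condition here is per row

Fix: Replace HAVING with WHERE since the condition applies to individual rows

Corrected query:
SELECT id, title, sold FROM books WHERE sold > 16821

Result:
id | title          | sold 
---+----------------+------
1  | Burmese Days   | 35665
4  | Burmese Days   | 32080
5  | Burmese Days   | 17208
7  | Burmese Days   | 23192
8  | The Two Towers | 28252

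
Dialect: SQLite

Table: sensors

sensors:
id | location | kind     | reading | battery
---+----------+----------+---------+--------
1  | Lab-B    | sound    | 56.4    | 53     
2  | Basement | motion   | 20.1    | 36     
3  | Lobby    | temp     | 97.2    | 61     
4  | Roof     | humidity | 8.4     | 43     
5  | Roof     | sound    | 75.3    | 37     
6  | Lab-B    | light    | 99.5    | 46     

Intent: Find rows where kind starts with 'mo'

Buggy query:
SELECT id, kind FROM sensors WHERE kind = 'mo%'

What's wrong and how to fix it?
Bug: Wildcards only work with LIKE; '=' treats '%' as a literal character

Fix: Use LIKE for wildcard pattern matching

Corrected query:
SELECT id, kind FROM sensors WHERE kind LIKE 'mo%'

Result:
id | kind  
---+-------
2  | motion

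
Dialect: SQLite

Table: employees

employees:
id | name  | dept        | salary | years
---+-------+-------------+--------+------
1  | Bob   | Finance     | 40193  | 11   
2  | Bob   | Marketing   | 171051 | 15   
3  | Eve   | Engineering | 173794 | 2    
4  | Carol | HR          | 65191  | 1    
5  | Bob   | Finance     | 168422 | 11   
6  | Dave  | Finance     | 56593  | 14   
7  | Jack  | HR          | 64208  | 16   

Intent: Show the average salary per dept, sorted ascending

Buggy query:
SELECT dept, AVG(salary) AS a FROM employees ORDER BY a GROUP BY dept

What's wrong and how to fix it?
Bug: GROUP BY must precede ORDER BY

Fix: Move ORDER BY to the end, after GROUP BY

Corrected query:
SELECT dept, AVG(salary) AS a FROM employees GROUP BY dept ORDER BY a

Result:
dept        | a           
------------+-------------
HR          | 64699.5     
Finance     | 88402.666667
Marketing   | 171051      
Engineering | 173794      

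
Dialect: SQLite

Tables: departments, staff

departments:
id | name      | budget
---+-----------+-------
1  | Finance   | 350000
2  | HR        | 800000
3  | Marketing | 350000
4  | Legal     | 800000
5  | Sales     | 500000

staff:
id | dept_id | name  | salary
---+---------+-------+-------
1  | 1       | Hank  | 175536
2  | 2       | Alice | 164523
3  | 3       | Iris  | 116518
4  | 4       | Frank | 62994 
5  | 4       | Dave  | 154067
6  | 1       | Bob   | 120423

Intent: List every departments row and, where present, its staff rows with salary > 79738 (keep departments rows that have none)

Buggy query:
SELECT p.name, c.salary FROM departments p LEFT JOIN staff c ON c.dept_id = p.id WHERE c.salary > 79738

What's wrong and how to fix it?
Bug: Filtering c.salary in WHERE discards the NULL rows produced by LEFT JOIN, turning it into an inner join

Fix: Put 'c.salary > 79738' in the JOIN's ON clause instead of WHERE

Corrected query:
SELECT p.name, c.salary FROM departments p LEFT JOIN staff c ON c.dept_id = p.id AND c.salary > 79738

Result:
name      | salary
----------+-------
Finance   | 120423
Finance   | 175536
HR        | 164523
Marketing | 116518
Legal     | 154067
Sales     | NULL  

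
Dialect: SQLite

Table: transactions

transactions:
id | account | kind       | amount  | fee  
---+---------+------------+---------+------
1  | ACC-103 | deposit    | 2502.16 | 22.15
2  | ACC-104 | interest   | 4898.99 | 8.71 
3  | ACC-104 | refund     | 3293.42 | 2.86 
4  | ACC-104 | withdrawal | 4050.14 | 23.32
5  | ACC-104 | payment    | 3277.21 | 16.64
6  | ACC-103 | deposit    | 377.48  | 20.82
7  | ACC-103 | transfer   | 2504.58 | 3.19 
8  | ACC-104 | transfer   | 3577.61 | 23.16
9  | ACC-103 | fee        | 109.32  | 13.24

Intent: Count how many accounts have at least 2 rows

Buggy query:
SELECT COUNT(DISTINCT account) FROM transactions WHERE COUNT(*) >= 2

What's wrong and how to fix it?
Bug: COUNT(*) cannot appear in WHERE; the per-group count doesn't exist yet

Fix: Group first with HAVING COUNT(*) >= 2, then COUNT the resulting groups

Corrected query:
SELECT COUNT(*) FROM (SELECT account FROM transactions GROUP BY account HAVING COUNT(*) >= 2)

Result:
COUNT(*)
--------
2       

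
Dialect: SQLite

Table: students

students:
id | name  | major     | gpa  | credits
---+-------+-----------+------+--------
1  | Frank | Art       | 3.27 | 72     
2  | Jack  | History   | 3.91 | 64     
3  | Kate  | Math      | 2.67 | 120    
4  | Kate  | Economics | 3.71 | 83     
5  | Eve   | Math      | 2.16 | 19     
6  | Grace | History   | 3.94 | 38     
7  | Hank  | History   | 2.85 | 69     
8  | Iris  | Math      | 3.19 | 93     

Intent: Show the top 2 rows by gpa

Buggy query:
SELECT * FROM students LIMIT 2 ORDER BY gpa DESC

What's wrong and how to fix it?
Bug: ORDER BY cannot follow LIMIT; LIMIT is the final clause

Fix: Swap the clauses: ORDER BY first, then LIMIT

Corrected query:
SELECT * FROM students ORDER BY gpa DESC LIMIT 2

Result:
id | name  | major   | gpa  | credits
---+-------+---------+------+--------
6  | Grace | History | 3.94 | 38     
2  | Jack  | History | 3.91 | 64     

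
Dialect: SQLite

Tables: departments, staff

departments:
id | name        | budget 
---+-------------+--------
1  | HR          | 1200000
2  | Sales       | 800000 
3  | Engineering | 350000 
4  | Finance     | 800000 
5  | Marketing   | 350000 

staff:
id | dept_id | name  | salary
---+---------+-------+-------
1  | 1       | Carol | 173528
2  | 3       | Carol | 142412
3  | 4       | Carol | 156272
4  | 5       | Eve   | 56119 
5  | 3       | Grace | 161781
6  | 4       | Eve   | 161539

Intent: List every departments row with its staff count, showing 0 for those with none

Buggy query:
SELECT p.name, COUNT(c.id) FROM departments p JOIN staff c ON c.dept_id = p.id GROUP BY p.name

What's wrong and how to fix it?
Bug: An inner join excludes parents with zero children

Fix: Switch to LEFT JOIN to retain unmatched parent rows

Corrected query:
SELECT p.name, COUNT(c.id) FROM departments p LEFT JOIN staff c ON c.dept_id = p.id GROUP BY p.name

Result:
name        | COUNT(c.id)
------------+------------
Engineering | 2          
Finance     | 2          
HR          | 1          
Marketing   | 1          
Sales       | 0          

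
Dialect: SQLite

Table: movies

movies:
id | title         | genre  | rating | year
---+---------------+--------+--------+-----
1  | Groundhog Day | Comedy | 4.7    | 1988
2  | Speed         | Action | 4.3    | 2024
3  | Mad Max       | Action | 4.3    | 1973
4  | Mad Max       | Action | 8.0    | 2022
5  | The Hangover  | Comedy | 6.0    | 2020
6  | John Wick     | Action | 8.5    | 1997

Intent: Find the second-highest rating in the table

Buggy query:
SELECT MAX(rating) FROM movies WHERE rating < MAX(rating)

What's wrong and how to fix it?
Bug: The inner MAX is an aggregate inside WHERE, which is not allowed

Fix: Compute the overall MAX in a subquery, then take MAX of rows below it

Corrected query:
SELECT MAX(rating) FROM movies WHERE rating < (SELECT MAX(rating) FROM movies)

Result:
MAX(rating)
-----------
8          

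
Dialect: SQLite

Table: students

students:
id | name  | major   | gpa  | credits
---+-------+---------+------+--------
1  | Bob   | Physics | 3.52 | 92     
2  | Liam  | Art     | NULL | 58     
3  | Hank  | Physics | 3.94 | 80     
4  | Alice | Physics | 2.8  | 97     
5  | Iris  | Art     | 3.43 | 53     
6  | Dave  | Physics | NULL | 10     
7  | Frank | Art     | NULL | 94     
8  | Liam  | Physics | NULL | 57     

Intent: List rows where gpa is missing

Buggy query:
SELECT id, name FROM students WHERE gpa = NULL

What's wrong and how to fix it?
Bug: Comparing to NULL with '=' never matches; NULL = NULL is unknown, not true

Fix: Use IS NULL to test for NULL

Corrected query:
SELECT id, name FROM students WHERE gpa IS NULL

Result:
id | name 
---+------
2  | Liam 
6  | Dave 
7  | Frank
8  | Liam 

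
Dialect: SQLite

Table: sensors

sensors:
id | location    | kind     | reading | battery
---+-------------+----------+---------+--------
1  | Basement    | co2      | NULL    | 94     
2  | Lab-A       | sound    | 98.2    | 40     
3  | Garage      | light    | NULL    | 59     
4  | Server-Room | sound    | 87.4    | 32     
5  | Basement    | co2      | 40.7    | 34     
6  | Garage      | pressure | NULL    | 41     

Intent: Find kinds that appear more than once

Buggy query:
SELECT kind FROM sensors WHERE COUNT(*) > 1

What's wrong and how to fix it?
Bug: COUNT(*) is an aggregate and cannot be used in WHERE

Fix: GROUP BY kind, then filter groups with HAVING COUNT(*) > 1

Corrected query:
SELECT kind FROM sensors GROUP BY kind HAVING COUNT(*) > 1

Result:
kind 
-----
co2  
sound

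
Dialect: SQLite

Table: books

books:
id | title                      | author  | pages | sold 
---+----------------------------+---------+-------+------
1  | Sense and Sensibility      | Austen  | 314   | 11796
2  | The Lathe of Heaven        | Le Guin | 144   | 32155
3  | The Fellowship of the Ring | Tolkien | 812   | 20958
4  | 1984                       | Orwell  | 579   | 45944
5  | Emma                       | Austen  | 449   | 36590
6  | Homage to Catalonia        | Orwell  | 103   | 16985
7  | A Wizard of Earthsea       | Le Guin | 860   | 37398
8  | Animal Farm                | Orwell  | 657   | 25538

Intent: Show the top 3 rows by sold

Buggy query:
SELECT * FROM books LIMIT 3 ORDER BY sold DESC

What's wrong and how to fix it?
Bug: LIMIT must come after ORDER BY

Fix: Sort with ORDER BY, then apply LIMIT

Corrected query:
SELECT * FROM books ORDER BY sold DESC LIMIT 3

Result:
id | title                | author  | pages | sold 
---+----------------------+---------+-------+------
4  | 1984                 | Orwell  | 579   | 45944
7  | A Wizard of Earthsea | Le Guin | 860   | 37398
5  | Emma                 | Austen  | 449   | 36590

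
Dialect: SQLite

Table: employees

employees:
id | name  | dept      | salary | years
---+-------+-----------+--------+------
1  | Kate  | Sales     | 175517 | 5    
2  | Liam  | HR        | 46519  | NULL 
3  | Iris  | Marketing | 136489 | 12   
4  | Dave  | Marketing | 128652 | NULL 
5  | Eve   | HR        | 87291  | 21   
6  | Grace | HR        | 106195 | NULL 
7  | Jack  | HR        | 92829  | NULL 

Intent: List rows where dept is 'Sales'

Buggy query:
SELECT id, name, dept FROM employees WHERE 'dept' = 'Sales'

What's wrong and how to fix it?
Bug: 'dept' in single quotes is a string literal, not the column; the comparison is literal-vs-literal and never true

Fix: Reference the column as dept without single quotes

Corrected query:
SELECT id, name, dept FROM employees WHERE dept = 'Sales'

Result:
id | name | dept 
---+------+------
1  | Kate | Sales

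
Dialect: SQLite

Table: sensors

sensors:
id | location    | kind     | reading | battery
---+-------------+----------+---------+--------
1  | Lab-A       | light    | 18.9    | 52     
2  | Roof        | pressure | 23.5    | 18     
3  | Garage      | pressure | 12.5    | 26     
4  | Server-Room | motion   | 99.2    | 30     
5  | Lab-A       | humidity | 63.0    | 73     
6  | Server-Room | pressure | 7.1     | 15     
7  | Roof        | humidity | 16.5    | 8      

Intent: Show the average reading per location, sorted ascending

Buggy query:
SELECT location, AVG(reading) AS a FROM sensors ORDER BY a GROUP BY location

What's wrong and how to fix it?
Bug: ORDER BY appears before GROUP BY; SQL clause order requires GROUP BY first

Fix: Reorder: SELECT … FROM … GROUP BY … ORDER BY …

Corrected query:
SELECT location, AVG(reading) AS a FROM sensors GROUP BY location ORDER BY a

Result:
location    | a    
------------+------
Garage      | 12.5 
Roof        | 20   
Lab-A       | 40.95
Server-Room | 53.15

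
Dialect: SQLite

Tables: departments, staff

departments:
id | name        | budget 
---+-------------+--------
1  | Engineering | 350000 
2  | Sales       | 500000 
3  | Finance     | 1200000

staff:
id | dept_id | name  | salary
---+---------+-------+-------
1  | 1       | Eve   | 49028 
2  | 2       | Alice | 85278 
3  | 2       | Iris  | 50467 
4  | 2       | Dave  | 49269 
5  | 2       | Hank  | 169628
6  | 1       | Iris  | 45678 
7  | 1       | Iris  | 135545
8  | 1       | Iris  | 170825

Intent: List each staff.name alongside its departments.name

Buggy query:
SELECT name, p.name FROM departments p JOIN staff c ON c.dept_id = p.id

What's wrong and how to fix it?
Bug: 'name' exists in both joined tables, so the database can't tell which one is meant

Fix: Prefix ambiguous columns with the table alias

Corrected query:
SELECT c.name, p.name FROM departments p JOIN staff c ON c.dept_id = p.id

Result:
name  | name       
------+------------
Eve   | Engineering
Alice | Sales      
Iris  | Sales      
Dave  | Sales      
Hank  | Sales      
Iris  | Engineering
Iris  | Engineering
Iris  | Engineering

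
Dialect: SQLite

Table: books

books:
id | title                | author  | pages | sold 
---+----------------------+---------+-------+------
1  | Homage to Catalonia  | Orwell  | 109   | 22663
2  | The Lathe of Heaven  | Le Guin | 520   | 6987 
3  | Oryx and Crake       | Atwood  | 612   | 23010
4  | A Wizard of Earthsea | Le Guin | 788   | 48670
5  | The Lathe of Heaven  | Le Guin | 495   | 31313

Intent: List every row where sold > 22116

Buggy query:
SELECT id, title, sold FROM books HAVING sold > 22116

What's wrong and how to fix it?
Bug: This is a non-aggregate query (no GROUP BY, no aggregates), so in SQLite the HAVING clause is invalid here; a row-level condition belongs in WHERE

Fix: Use WHERE for row-level filtering

Corrected query:
SELECT id, title, sold FROM books WHERE sold > 22116

Result:
id | title                | sold 
---+----------------------+------
1  | Homage to Catalonia  | 22663
3  | Oryx and Crake       | 23010
4  | A Wizard of Earthsea | 48670
5  | The Lathe of Heaven  | 31313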